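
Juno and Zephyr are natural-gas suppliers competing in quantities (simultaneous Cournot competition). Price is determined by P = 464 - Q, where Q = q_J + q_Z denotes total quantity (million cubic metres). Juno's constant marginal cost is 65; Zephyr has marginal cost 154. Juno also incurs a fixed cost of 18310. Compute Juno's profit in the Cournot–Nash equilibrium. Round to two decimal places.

Juno's profit: π_J = (464 - Q)q_J - (65q_J). Setting ∂π_J/∂q_J = 0: 399 - 2q_J - (q_Z) = 0.
Zephyr's profit: π_Z = (464 - Q)q_Z - (154q_Z). Setting ∂π_Z/∂q_Z = 0: 310 - 2q_Z - (q_J) = 0.
Best responses: q_J = (399 - q_Z)/2, q_Z = (310 - q_J)/2.
Substituting one into the other gives q_J = 488/3 and q_Z = 221/3.
Price P = 464 - 709/3 = 683/3.
Juno's profit: (683/3 - 65)·(488/3) - 18310 = 8150.4444.

8150.44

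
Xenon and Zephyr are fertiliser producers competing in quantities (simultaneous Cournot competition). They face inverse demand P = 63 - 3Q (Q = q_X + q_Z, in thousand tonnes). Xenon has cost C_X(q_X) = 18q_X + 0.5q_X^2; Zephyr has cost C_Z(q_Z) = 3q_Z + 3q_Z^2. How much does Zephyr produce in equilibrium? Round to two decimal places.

3.80

Xenon's profit: π_X = (63 - 3Q)q_X - (18q_X + (1/2)q_X²). Setting ∂π_X/∂q_X = 0: 45 - 7q_X - 3(q_Z) = 0.
Zephyr's first-order condition: 60 - 12q_Z - 3(q_X) = 0.
Rearranging gives the reaction functions q_X = (45 - 3q_Z)/7 and q_Z = (60 - 3q_X)/12.
Substituting one into the other gives q_X = 24/5 and q_Z = 19/5.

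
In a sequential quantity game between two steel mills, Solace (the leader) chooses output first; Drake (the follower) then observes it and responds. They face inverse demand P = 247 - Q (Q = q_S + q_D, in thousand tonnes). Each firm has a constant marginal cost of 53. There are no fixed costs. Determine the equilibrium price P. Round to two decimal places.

101.50

Solve by backward induction. Given q_S, the follower Drake maximises π_D = (247 - q_S - q_D)q_D - 53q_D.
Setting the follower's marginal profit to zero, 194 - q_S - 2q_D = 0, i.e. q_D = (194 - q_S)/2.
Solace substitutes q_D(q_S) into its own profit: π_S = q_S(247 - q_S - (194 - q_S)/2) - 53q_S = (150 - (1/2)q_S)q_S - 53q_S.
Maximising: ∂π_S/∂q_S = 97 - q_S = 0, giving q_S = 97.
Then q_D = (194 - 97)/2 = 97/2.
Total output Q = 291/2, so price P = 247 - 291/2 = 203/2.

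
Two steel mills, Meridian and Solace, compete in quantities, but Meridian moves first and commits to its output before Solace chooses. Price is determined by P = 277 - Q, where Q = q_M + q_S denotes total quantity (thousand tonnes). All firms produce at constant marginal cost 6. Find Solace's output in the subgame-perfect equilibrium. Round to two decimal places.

Solve by backward induction. Given q_M, the follower Solace maximises π_S = (277 - q_M - q_S)q_S - 6q_S.
Follower FOC: 271 - q_M - 2q_S = 0, so q_S(q_M) = (271 - q_M)/2.
Meridian substitutes q_S(q_M) into its own profit: π_M = q_M(277 - q_M - (271 - q_M)/2) - 6q_M = (283/2 - (1/2)q_M)q_M - 6q_M.
Maximising: ∂π_M/∂q_M = 271/2 - q_M = 0, giving q_M = 271/2.
Then q_S = (271 - 271/2)/2 = 271/4.

67.75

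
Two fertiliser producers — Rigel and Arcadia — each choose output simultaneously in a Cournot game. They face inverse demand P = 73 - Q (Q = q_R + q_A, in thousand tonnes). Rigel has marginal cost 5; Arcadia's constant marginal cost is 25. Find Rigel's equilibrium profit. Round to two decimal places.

860.44

Rigel's profit: π_R = (73 - Q)q_R - (5q_R). Setting ∂π_R/∂q_R = 0: 68 - 2q_R - (q_A) = 0.
Arcadia's profit: π_A = (73 - Q)q_A - (25q_A). Setting ∂π_A/∂q_A = 0: 48 - 2q_A - (q_R) = 0.
Rearranging gives the reaction functions q_R = (68 - q_A)/2 and q_A = (48 - q_R)/2.
Substituting one into the other gives q_R = 88/3 and q_A = 28/3.
Price P = 73 - 116/3 = 103/3.
Rigel's profit: (103/3 - 5)·(88/3) = 860.4444.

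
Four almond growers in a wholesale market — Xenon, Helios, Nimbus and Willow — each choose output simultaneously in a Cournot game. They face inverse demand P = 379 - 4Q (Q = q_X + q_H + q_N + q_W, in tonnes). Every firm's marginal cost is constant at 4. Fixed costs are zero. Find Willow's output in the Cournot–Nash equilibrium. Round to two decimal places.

18.75

Each firm earns π_i = (379 - 4Q)q_i - 4q_i.
First-order condition (treating rivals' output as given): 375 - 8q_i - 4·Σ_{j≠i} q_j = 0.
With identical firms every q_j equals q_i, so Σ_{j≠i} q_j = 3q_i and 375 = 20q_i, giving q_i = 75/4.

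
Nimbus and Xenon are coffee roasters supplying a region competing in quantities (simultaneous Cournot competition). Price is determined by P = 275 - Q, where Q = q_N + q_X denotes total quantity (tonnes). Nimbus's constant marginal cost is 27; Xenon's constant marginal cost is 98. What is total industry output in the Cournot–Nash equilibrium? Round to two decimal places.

141.67

Nimbus's profit: π_N = (275 - Q)q_N - (27q_N). Setting ∂π_N/∂q_N = 0: 248 - 2q_N - (q_X) = 0.
Xenon's first-order condition: 177 - 2q_X - (q_N) = 0.
Rearranging gives the reaction functions q_N = (248 - q_X)/2 and q_X = (177 - q_N)/2.
Solving the pair: q_N = 319/3, q_X = 106/3.
Total output Q = 319/3 + 106/3 = 425/3.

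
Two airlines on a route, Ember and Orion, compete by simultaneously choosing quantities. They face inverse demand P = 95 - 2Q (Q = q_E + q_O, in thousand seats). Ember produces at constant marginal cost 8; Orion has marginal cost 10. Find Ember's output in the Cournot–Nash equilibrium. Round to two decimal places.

Ember's profit: π_E = (95 - 2Q)q_E - (8q_E). Setting ∂π_E/∂q_E = 0: 87 - 4q_E - 2(q_O) = 0.
Orion's first-order condition: 85 - 4q_O - 2(q_E) = 0.
So q_E = (87 - 2q_O)/4 and q_O = (85 - 2q_E)/4.
Substituting one into the other gives q_E = 89/6 and q_O = 83/6.

14.83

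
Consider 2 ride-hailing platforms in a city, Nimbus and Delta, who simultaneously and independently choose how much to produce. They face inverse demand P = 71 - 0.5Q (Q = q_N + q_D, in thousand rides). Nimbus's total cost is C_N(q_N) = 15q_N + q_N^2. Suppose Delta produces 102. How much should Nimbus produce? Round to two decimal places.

With the rival's output fixed at 102, Nimbus's profit is π_N = (71 - (1/2)·102 - (1/2)q_N)q_N - (15q_N + q_N²) = (20 - (1/2)q_N)q_N - (15q_N + q_N²).
∂π_N/∂q_N = 5 - 3q_N = 0, so q_N = 5/3.

1.67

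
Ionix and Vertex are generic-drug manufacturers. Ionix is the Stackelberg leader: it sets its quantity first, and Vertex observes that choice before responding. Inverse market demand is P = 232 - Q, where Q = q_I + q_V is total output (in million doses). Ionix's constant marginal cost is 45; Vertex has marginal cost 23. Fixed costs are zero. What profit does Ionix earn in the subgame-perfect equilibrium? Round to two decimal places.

Solve by backward induction. Given q_I, the follower Vertex maximises π_V = (232 - q_I - q_V)q_V - 23q_V.
Setting the follower's marginal profit to zero, 209 - q_I - 2q_V = 0, i.e. q_V = (209 - q_I)/2.
The leader anticipates this reaction. Substituting into P = 232 - Q gives P = 255/2 - (1/2)q_I, so π_I = (255/2 - (1/2)q_I)q_I - 45q_I.
Leader FOC: 165/2 - q_I = 0, so q_I = 165/2.
Then q_V = (209 - 165/2)/2 = 253/4.
Price P = 232 - 583/4 = 345/4.
Ionix's profit: (345/4 - 45)·(165/2) = 3403.1250.

3403.13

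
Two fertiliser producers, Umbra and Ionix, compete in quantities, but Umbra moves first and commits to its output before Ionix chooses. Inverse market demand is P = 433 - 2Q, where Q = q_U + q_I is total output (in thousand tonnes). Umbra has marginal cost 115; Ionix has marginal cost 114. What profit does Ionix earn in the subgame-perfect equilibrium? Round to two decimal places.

3220.03

The follower Ionix best-responds to any q_U: π_I = (433 - 2Q)q_I - 114q_I.
Follower FOC: 319 - 2q_U - 4q_I = 0, so q_I(q_U) = (319 - 2q_U)/4.
The leader anticipates this reaction. Substituting into P = 433 - 2Q gives P = 547/2 - q_U, so π_U = (547/2 - q_U)q_U - 115q_U.
Maximising: ∂π_U/∂q_U = 317/2 - 2q_U = 0, giving q_U = 317/4.
Then q_I = (319 - 2·(317/4))/4 = 321/8.
Price P = 433 - 2·(955/8) = 777/4.
Ionix's profit: (777/4 - 114)·(321/8) = 3220.0313.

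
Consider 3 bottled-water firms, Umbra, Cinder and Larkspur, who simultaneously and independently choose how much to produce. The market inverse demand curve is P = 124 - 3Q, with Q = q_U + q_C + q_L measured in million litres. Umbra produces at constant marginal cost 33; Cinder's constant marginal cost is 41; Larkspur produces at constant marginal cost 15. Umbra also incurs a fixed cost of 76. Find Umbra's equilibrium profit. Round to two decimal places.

60.69

Umbra's profit: π_U = (124 - 3Q)q_U - (33q_U). Setting ∂π_U/∂q_U = 0: 91 - 6q_U - 3(q_C + q_L) = 0.
Cinder's first-order condition: 83 - 6q_C - 3(q_U + q_L) = 0.
Larkspur's profit: π_L = (124 - 3Q)q_L - (15q_L). Setting ∂π_L/∂q_L = 0: 109 - 6q_L - 3(q_U + q_C) = 0.
Adding the 3 first-order conditions: 283 − 12Q = 0, so Q = 283/12.
Back-substituting: q_U = (91 − 283/4)/3 = 27/4, q_C = (83 − 283/4)/3 = 49/12, q_L = (109 − 283/4)/3 = 51/4.
Price P = 124 - 3·(283/12) = 213/4.
Umbra's profit: (213/4 - 33)·(27/4) - 76 = 971/16.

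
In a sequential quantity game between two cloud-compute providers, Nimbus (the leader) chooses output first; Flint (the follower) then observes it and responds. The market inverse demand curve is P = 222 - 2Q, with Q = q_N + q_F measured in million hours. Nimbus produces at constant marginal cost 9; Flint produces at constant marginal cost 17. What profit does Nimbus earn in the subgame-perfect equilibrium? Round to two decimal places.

Solve by backward induction. Given q_N, the follower Flint maximises π_F = (222 - 2q_N - 2q_F)q_F - 17q_F.
Setting the follower's marginal profit to zero, 205 - 2q_N - 4q_F = 0, i.e. q_F = (205 - 2q_N)/4.
The leader anticipates this reaction. Substituting into P = 222 - 2Q gives P = 239/2 - q_N, so π_N = (239/2 - q_N)q_N - 9q_N.
Maximising: ∂π_N/∂q_N = 221/2 - 2q_N = 0, giving q_N = 221/4.
Then q_F = (205 - 2·(221/4))/4 = 189/8.
Price P = 222 - 2·(631/8) = 257/4.
Nimbus's profit: (257/4 - 9)·(221/4) = 3052.5625.

3052.56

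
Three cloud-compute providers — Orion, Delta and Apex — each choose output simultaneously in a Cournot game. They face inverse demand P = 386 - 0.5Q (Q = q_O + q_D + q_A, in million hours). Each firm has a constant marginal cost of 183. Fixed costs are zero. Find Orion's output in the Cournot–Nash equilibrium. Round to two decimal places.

101.50

Each firm earns π_i = (386 - 0.5Q)q_i - 183q_i.
First-order condition (treating rivals' output as given): 203 - q_i - (1/2)·Σ_{j≠i} q_j = 0.
With identical firms every q_j equals q_i, so Σ_{j≠i} q_j = 2q_i and 203 = 2q_i, giving q_i = 203/2.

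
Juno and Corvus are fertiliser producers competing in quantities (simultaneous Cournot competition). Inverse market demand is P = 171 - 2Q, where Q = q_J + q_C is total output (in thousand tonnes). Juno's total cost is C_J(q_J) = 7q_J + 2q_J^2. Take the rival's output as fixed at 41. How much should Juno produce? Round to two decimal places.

10.25

With the rival's output fixed at 41, Juno's profit is π_J = (171 - 2·41 - 2q_J)q_J - (7q_J + 2q_J²) = (89 - 2q_J)q_J - (7q_J + 2q_J²).
∂π_J/∂q_J = 82 - 8q_J = 0, so q_J = 41/4.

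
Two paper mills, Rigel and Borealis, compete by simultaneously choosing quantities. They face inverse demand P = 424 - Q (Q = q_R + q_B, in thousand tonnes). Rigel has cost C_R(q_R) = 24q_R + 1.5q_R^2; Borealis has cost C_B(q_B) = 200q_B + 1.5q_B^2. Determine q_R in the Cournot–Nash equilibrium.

Rigel's profit: π_R = (424 - Q)q_R - (24q_R + (3/2)q_R²). Setting ∂π_R/∂q_R = 0: 400 - 5q_R - (q_B) = 0.
Borealis's profit: π_B = (424 - Q)q_B - (200q_B + (3/2)q_B²). Setting ∂π_B/∂q_B = 0: 224 - 5q_B - (q_R) = 0.
So q_R = (400 - q_B)/5 and q_B = (224 - q_R)/5.
Solving the pair: q_R = 74, q_B = 30.

74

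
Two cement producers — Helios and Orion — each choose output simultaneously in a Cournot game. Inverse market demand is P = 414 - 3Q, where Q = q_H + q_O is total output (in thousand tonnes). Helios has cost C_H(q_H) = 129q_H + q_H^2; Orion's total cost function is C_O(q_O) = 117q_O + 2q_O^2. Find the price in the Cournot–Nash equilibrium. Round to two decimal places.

Helios's profit: π_H = (414 - 3Q)q_H - (129q_H + q_H²). Setting ∂π_H/∂q_H = 0: 285 - 8q_H - 3(q_O) = 0.
Orion's profit: π_O = (414 - 3Q)q_O - (117q_O + 2q_O²). Setting ∂π_O/∂q_O = 0: 297 - 10q_O - 3(q_H) = 0.
Rearranging gives the reaction functions q_H = (285 - 3q_O)/8 and q_O = (297 - 3q_H)/10.
Solving the pair: q_H = 1959/71, q_O = 1521/71.
Total output Q = 49.0141, so price P = 414 - 3·49.0141 = 266.9577.

266.96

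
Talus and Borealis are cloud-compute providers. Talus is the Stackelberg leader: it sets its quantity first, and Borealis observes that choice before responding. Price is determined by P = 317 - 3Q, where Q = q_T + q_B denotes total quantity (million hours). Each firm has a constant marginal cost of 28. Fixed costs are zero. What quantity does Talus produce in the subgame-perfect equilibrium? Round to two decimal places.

48.17

The follower Borealis best-responds to any q_T: π_B = (317 - 3Q)q_B - 28q_B.
Setting the follower's marginal profit to zero, 289 - 3q_T - 6q_B = 0, i.e. q_B = (289 - 3q_T)/6.
Talus substitutes q_B(q_T) into its own profit: π_T = q_T(317 - 3q_T - (289 - 3q_T)/2) - 28q_T = (345/2 - (3/2)q_T)q_T - 28q_T.
Leader FOC: 289/2 - 3q_T = 0, so q_T = 289/6.
Then q_B = (289 - 3·(289/6))/6 = 289/12.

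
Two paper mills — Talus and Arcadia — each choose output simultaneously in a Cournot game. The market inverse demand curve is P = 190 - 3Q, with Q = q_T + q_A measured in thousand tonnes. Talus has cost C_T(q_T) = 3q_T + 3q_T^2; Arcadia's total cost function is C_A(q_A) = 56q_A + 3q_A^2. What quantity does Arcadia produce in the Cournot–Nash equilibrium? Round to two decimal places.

7.76

Talus's profit: π_T = (190 - 3Q)q_T - (3q_T + 3q_T²). Setting ∂π_T/∂q_T = 0: 187 - 12q_T - 3(q_A) = 0.
Arcadia's first-order condition: 134 - 12q_A - 3(q_T) = 0.
So q_T = (187 - 3q_A)/12 and q_A = (134 - 3q_T)/12.
Substituting one into the other gives q_T = 614/45 and q_A = 349/45.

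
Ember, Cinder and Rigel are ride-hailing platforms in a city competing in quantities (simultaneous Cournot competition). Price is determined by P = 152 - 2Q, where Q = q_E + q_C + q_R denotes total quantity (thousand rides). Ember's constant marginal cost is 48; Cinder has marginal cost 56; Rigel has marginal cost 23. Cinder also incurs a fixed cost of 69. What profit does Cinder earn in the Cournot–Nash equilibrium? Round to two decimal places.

Ember's profit: π_E = (152 - 2Q)q_E - (48q_E). Setting ∂π_E/∂q_E = 0: 104 - 4q_E - 2(q_C + q_R) = 0.
Cinder's first-order condition: 96 - 4q_C - 2(q_E + q_R) = 0.
Rigel's profit: π_R = (152 - 2Q)q_R - (23q_R). Setting ∂π_R/∂q_R = 0: 129 - 4q_R - 2(q_E + q_C) = 0.
Adding the 3 conditions: 329 − 4Q − 4Q = 0, i.e. Q = 329/8.
Back-substituting: q_E = (104 − 329/4)/2 = 87/8, q_C = (96 − 329/4)/2 = 55/8, q_R = (129 − 329/4)/2 = 187/8.
Price P = 152 - 2·(329/8) = 279/4.
Cinder's profit: (279/4 - 56)·(55/8) - 69 = 817/32.

25.53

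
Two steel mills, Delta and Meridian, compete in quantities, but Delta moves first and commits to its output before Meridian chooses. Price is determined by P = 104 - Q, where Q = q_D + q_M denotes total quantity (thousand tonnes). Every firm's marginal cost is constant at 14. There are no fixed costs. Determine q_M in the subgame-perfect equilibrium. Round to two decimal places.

22.50

Solve by backward induction. Given q_D, the follower Meridian maximises π_M = (104 - q_D - q_M)q_M - 14q_M.
Follower FOC: 90 - q_D - 2q_M = 0, so q_M(q_D) = (90 - q_D)/2.
The leader anticipates this reaction. Substituting into P = 104 - Q gives P = 59 - (1/2)q_D, so π_D = (59 - (1/2)q_D)q_D - 14q_D.
Leader FOC: 45 - q_D = 0, so q_D = 45.
Then q_M = (90 - 45)/2 = 45/2.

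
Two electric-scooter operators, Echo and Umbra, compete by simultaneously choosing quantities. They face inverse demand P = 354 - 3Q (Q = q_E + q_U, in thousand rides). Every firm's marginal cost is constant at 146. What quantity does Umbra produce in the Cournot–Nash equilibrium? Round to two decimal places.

Each firm earns π_i = (354 - 3Q)q_i - 146q_i.
First-order condition (treating rivals' output as given): 208 - 6q_i - 3q_j = 0.
By symmetry each firm produces the same amount; substituting q_j = q_i yields q_i = 208/9.

23.11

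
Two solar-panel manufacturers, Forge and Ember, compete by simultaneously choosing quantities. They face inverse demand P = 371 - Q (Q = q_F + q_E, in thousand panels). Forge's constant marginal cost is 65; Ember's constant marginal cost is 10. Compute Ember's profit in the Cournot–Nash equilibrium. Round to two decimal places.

Forge's profit: π_F = (371 - Q)q_F - (65q_F). Setting ∂π_F/∂q_F = 0: 306 - 2q_F - (q_E) = 0.
Ember's first-order condition: 361 - 2q_E - (q_F) = 0.
So q_F = (306 - q_E)/2 and q_E = (361 - q_F)/2.
Substituting one into the other gives q_F = 251/3 and q_E = 416/3.
Price P = 371 - 667/3 = 446/3.
Ember's profit: (446/3 - 10)·(416/3) = 19228.4444.

19228.44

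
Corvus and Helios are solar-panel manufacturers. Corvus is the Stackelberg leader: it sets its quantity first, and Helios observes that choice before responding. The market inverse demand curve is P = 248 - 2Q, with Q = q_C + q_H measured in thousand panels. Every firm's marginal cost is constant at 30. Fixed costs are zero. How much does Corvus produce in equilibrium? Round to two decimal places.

54.50

Solve by backward induction. Given q_C, the follower Helios maximises π_H = (248 - 2q_C - 2q_H)q_H - 30q_H.
Setting the follower's marginal profit to zero, 218 - 2q_C - 4q_H = 0, i.e. q_H = (218 - 2q_C)/4.
Corvus substitutes q_H(q_C) into its own profit: π_C = q_C(248 - 2q_C - (218 - 2q_C)/2) - 30q_C = (139 - q_C)q_C - 30q_C.
Maximising: ∂π_C/∂q_C = 109 - 2q_C = 0, giving q_C = 109/2.
Then q_H = (218 - 2·(109/2))/4 = 109/4.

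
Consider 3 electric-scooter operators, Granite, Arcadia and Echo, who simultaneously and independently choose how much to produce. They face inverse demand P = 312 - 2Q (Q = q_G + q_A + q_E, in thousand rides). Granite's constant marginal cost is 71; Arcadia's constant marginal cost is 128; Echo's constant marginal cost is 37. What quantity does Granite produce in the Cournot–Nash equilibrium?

Granite's profit: π_G = (312 - 2Q)q_G - (71q_G). Setting ∂π_G/∂q_G = 0: 241 - 4q_G - 2(q_A + q_E) = 0.
Arcadia's first-order condition: 184 - 4q_A - 2(q_G + q_E) = 0.
Echo's profit: π_E = (312 - 2Q)q_E - (37q_E). Setting ∂π_E/∂q_E = 0: 275 - 4q_E - 2(q_G + q_A) = 0.
Adding the 3 conditions: 700 − 4Q − 4Q = 0, i.e. Q = 175/2.
Back-substituting: q_G = (241 − 175)/2 = 33, q_A = (184 − 175)/2 = 9/2, q_E = (275 − 175)/2 = 50.

33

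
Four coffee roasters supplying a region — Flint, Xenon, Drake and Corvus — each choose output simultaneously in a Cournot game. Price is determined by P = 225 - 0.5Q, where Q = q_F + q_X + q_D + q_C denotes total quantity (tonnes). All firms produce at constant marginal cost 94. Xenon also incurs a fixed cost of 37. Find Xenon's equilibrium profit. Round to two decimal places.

1335.88

Each firm earns π_i = (225 - 0.5Q)q_i - 94q_i.
Setting ∂π_i/∂q_i = 0 with rivals' quantities fixed: 131 - q_i - (1/2)·Σ_{j≠i} q_j = 0.
By symmetry each firm produces the same amount; substituting Σ_{j≠i} q_j = 3q_i yields q_i = 131/(5/2) = 262/5.
Price P = 225 - (1/2)·(1048/5) = 601/5.
Xenon's profit: (601/5 - 94)·(262/5) - 37 = 1335.8800.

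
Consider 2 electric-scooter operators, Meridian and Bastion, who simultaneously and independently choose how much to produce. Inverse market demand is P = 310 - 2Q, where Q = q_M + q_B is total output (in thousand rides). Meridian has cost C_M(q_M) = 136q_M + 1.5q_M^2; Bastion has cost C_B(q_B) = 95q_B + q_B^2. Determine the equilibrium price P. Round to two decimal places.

Meridian's profit: π_M = (310 - 2Q)q_M - (136q_M + (3/2)q_M²). Setting ∂π_M/∂q_M = 0: 174 - 7q_M - 2(q_B) = 0.
Bastion's first-order condition: 215 - 6q_B - 2(q_M) = 0.
Rearranging gives the reaction functions q_M = (174 - 2q_B)/7 and q_B = (215 - 2q_M)/6.
Solving the pair: q_M = 307/19, q_B = 1157/38.
Total output Q = 1771/38, so price P = 310 - 2·(1771/38) = 216.7895.

216.79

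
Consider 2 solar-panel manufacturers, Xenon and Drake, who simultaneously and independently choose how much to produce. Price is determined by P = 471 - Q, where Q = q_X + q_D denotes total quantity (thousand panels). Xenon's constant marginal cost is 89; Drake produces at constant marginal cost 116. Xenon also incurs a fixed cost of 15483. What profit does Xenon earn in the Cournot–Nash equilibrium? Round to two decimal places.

3103.78

Xenon's profit: π_X = (471 - Q)q_X - (89q_X). Setting ∂π_X/∂q_X = 0: 382 - 2q_X - (q_D) = 0.
Drake's first-order condition: 355 - 2q_D - (q_X) = 0.
Rearranging gives the reaction functions q_X = (382 - q_D)/2 and q_D = (355 - q_X)/2.
Substituting one into the other gives q_X = 409/3 and q_D = 328/3.
Price P = 471 - 737/3 = 676/3.
Xenon's profit: (676/3 - 89)·(409/3) - 15483 = 3103.7778.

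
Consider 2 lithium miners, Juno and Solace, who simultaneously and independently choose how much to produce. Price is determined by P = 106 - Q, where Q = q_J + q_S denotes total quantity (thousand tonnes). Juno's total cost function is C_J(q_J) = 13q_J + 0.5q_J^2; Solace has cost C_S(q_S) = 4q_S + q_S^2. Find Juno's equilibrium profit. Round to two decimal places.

903.72

Juno's profit: π_J = (106 - Q)q_J - (13q_J + (1/2)q_J²). Setting ∂π_J/∂q_J = 0: 93 - 3q_J - (q_S) = 0.
Solace's first-order condition: 102 - 4q_S - (q_J) = 0.
Best responses: q_J = (93 - q_S)/3, q_S = (102 - q_J)/4.
Substituting one into the other gives q_J = 270/11 and q_S = 213/11.
Price P = 106 - 483/11 = 683/11.
Juno's profit: (683/11)·(270/11) - 13·(270/11) - (1/2)(270/11)² = 903.7190.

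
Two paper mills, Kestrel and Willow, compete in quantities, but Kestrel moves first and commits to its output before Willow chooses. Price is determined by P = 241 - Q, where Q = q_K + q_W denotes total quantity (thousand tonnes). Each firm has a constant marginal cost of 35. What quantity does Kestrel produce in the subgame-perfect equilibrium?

103

The follower Willow best-responds to any q_K: π_W = (241 - Q)q_W - 35q_W.
Follower FOC: 206 - q_K - 2q_W = 0, so q_W(q_K) = (206 - q_K)/2.
The leader anticipates this reaction. Substituting into P = 241 - Q gives P = 138 - (1/2)q_K, so π_K = (138 - (1/2)q_K)q_K - 35q_K.
Maximising: ∂π_K/∂q_K = 103 - q_K = 0, giving q_K = 103.
Then q_W = (206 - 103)/2 = 103/2.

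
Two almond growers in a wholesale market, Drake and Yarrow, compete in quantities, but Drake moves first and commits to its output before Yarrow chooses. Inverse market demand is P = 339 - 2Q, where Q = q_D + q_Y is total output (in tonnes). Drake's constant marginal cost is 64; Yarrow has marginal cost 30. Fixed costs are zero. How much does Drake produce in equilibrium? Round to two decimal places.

60.25

Solve by backward induction. Given q_D, the follower Yarrow maximises π_Y = (339 - 2q_D - 2q_Y)q_Y - 30q_Y.
Follower FOC: 309 - 2q_D - 4q_Y = 0, so q_Y(q_D) = (309 - 2q_D)/4.
The leader anticipates this reaction. Substituting into P = 339 - 2Q gives P = 369/2 - q_D, so π_D = (369/2 - q_D)q_D - 64q_D.
Maximising: ∂π_D/∂q_D = 241/2 - 2q_D = 0, giving q_D = 241/4.
Then q_Y = (309 - 2·(241/4))/4 = 377/8.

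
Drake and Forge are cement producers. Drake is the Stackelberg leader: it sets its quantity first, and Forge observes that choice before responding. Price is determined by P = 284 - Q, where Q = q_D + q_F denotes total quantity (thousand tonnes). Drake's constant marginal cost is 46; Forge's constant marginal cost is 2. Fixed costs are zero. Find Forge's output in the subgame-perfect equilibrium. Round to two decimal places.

Solve by backward induction. Given q_D, the follower Forge maximises π_F = (284 - q_D - q_F)q_F - 2q_F.
Setting the follower's marginal profit to zero, 282 - q_D - 2q_F = 0, i.e. q_F = (282 - q_D)/2.
Drake substitutes q_F(q_D) into its own profit: π_D = q_D(284 - q_D - (282 - q_D)/2) - 46q_D = (143 - (1/2)q_D)q_D - 46q_D.
Maximising: ∂π_D/∂q_D = 97 - q_D = 0, giving q_D = 97.
Then q_F = (282 - 97)/2 = 185/2.

92.50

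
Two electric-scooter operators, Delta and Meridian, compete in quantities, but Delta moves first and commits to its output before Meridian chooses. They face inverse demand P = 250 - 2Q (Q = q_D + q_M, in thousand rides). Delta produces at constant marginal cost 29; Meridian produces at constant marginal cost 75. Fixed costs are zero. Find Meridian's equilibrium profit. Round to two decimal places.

215.28

Solve by backward induction. Given q_D, the follower Meridian maximises π_M = (250 - 2q_D - 2q_M)q_M - 75q_M.
∂π_M/∂q_M = 175 - 2q_D - 4q_M = 0 gives the reaction function q_M = (175 - 2q_D)/4.
The leader anticipates this reaction. Substituting into P = 250 - 2Q gives P = 325/2 - q_D, so π_D = (325/2 - q_D)q_D - 29q_D.
Maximising: ∂π_D/∂q_D = 267/2 - 2q_D = 0, giving q_D = 267/4.
Then q_M = (175 - 2·(267/4))/4 = 83/8.
Price P = 250 - 2·(617/8) = 383/4.
Meridian's profit: (383/4 - 75)·(83/8) = 215.2813.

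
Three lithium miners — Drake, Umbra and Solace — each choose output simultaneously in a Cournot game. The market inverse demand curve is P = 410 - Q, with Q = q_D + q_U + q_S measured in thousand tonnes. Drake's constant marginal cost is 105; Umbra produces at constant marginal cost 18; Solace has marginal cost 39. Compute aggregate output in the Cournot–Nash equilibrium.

267

Drake's profit: π_D = (410 - Q)q_D - (105q_D). Setting ∂π_D/∂q_D = 0: 305 - 2q_D - (q_U + q_S) = 0.
Umbra's profit: π_U = (410 - Q)q_U - (18q_U). Setting ∂π_U/∂q_U = 0: 392 - 2q_U - (q_D + q_S) = 0.
Solace's profit: π_S = (410 - Q)q_S - (39q_S). Setting ∂π_S/∂q_S = 0: 371 - 2q_S - (q_D + q_U) = 0.
Adding the 3 conditions: 1068 − 2Q − 2Q = 0, i.e. Q = 267.
Back-substituting: q_D = (305 − 267) = 38, q_U = (392 − 267) = 125, q_S = (371 − 267) = 104.
Total output Q = 38 + 125 + 104 = 267.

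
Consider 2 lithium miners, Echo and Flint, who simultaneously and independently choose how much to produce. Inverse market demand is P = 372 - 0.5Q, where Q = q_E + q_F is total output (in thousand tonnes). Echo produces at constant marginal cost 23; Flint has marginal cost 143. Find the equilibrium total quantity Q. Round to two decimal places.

Echo's profit: π_E = (372 - 0.5Q)q_E - (23q_E). Setting ∂π_E/∂q_E = 0: 349 - q_E - (1/2)(q_F) = 0.
Flint's first-order condition: 229 - q_F - (1/2)(q_E) = 0.
So q_E = (349 - (1/2)q_F) and q_F = (229 - (1/2)q_E).
Substituting one into the other gives q_E = 938/3 and q_F = 218/3.
Total output Q = 938/3 + 218/3 = 1156/3.

385.33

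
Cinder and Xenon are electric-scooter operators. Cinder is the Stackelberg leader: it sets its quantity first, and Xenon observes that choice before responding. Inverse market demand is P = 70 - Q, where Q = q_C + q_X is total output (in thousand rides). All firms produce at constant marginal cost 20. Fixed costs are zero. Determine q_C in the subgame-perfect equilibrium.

Solve by backward induction. Given q_C, the follower Xenon maximises π_X = (70 - q_C - q_X)q_X - 20q_X.
Setting the follower's marginal profit to zero, 50 - q_C - 2q_X = 0, i.e. q_X = (50 - q_C)/2.
The leader anticipates this reaction. Substituting into P = 70 - Q gives P = 45 - (1/2)q_C, so π_C = (45 - (1/2)q_C)q_C - 20q_C.
Maximising: ∂π_C/∂q_C = 25 - q_C = 0, giving q_C = 25.
Then q_X = (50 - 25)/2 = 25/2.

25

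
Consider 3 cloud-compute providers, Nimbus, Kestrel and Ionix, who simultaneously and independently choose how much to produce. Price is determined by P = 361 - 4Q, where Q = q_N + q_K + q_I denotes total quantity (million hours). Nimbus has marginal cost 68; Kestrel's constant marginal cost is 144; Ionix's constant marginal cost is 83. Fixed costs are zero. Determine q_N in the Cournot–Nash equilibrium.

Nimbus's profit: π_N = (361 - 4Q)q_N - (68q_N). Setting ∂π_N/∂q_N = 0: 293 - 8q_N - 4(q_K + q_I) = 0.
Kestrel's first-order condition: 217 - 8q_K - 4(q_N + q_I) = 0.
Ionix's profit: π_I = (361 - 4Q)q_I - (83q_I). Setting ∂π_I/∂q_I = 0: 278 - 8q_I - 4(q_N + q_K) = 0.
Adding the 3 first-order conditions: 788 − 16Q = 0, so Q = 197/4.
Back-substituting: q_N = (293 − 197)/4 = 24, q_K = (217 − 197)/4 = 5, q_I = (278 − 197)/4 = 81/4.

24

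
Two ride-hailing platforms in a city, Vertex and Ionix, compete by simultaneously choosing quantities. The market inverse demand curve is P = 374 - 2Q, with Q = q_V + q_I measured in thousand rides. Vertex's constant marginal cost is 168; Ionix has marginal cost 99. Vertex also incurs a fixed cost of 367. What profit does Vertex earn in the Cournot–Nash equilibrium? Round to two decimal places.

Vertex's profit: π_V = (374 - 2Q)q_V - (168q_V). Setting ∂π_V/∂q_V = 0: 206 - 4q_V - 2(q_I) = 0.
Ionix's profit: π_I = (374 - 2Q)q_I - (99q_I). Setting ∂π_I/∂q_I = 0: 275 - 4q_I - 2(q_V) = 0.
Rearranging gives the reaction functions q_V = (206 - 2q_I)/4 and q_I = (275 - 2q_V)/4.
Solving the pair: q_V = 137/6, q_I = 172/3.
Price P = 374 - 2·(481/6) = 641/3.
Vertex's profit: (641/3 - 168)·(137/6) - 367 = 675.7222.

675.72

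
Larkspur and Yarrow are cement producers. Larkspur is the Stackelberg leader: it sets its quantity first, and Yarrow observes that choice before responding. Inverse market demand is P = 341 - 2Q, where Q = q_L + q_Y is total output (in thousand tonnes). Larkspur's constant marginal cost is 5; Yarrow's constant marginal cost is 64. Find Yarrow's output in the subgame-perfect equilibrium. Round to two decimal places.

19.88

Solve by backward induction. Given q_L, the follower Yarrow maximises π_Y = (341 - 2q_L - 2q_Y)q_Y - 64q_Y.
∂π_Y/∂q_Y = 277 - 2q_L - 4q_Y = 0 gives the reaction function q_Y = (277 - 2q_L)/4.
Larkspur substitutes q_Y(q_L) into its own profit: π_L = q_L(341 - 2q_L - (277 - 2q_L)/2) - 5q_L = (405/2 - q_L)q_L - 5q_L.
Maximising: ∂π_L/∂q_L = 395/2 - 2q_L = 0, giving q_L = 395/4.
Then q_Y = (277 - 2·(395/4))/4 = 159/8.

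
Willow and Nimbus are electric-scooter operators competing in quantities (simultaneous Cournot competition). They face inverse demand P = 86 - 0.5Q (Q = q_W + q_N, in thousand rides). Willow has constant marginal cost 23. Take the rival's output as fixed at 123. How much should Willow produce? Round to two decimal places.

With the rival's output fixed at 123, Willow's profit is π_W = (86 - (1/2)·123 - (1/2)q_W)q_W - (23q_W) = (49/2 - (1/2)q_W)q_W - (23q_W).
∂π_W/∂q_W = 3/2 - q_W = 0, so q_W = 3/2.

1.50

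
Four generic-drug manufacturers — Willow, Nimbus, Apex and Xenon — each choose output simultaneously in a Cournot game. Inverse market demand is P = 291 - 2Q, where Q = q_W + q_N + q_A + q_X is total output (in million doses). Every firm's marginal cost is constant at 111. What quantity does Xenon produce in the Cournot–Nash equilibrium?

18

Each firm earns π_i = (291 - 2Q)q_i - 111q_i.
Setting ∂π_i/∂q_i = 0 with rivals' quantities fixed: 180 - 4q_i - 2·Σ_{j≠i} q_j = 0.
By symmetry each firm produces the same amount; substituting Σ_{j≠i} q_j = 3q_i yields q_i = 180/10 = 18.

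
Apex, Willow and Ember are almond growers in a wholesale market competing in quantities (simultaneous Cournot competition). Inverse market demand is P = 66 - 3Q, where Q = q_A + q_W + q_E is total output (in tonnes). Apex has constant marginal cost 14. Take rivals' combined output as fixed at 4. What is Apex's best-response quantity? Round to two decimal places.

With rivals' combined output fixed at 4, Apex's profit is π_A = (66 - 3·4 - 3q_A)q_A - (14q_A) = (54 - 3q_A)q_A - (14q_A).
∂π_A/∂q_A = 40 - 6q_A = 0, so q_A = 20/3.

6.67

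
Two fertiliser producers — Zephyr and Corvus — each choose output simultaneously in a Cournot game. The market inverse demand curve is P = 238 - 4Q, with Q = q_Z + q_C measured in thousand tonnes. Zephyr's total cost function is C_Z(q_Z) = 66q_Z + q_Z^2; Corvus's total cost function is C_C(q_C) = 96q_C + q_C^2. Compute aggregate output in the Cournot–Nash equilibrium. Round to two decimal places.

22.43

Zephyr's profit: π_Z = (238 - 4Q)q_Z - (66q_Z + q_Z²). Setting ∂π_Z/∂q_Z = 0: 172 - 10q_Z - 4(q_C) = 0.
Corvus's first-order condition: 142 - 10q_C - 4(q_Z) = 0.
Rearranging gives the reaction functions q_Z = (172 - 4q_C)/10 and q_C = (142 - 4q_Z)/10.
Solving the pair: q_Z = 96/7, q_C = 61/7.
Total output Q = 96/7 + 61/7 = 157/7.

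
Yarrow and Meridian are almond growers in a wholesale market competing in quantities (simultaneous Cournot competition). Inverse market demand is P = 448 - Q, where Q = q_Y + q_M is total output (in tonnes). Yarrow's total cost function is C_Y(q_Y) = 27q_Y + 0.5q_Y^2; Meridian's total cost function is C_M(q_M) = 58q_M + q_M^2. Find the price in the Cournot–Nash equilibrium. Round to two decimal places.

Yarrow's profit: π_Y = (448 - Q)q_Y - (27q_Y + (1/2)q_Y²). Setting ∂π_Y/∂q_Y = 0: 421 - 3q_Y - (q_M) = 0.
Meridian's first-order condition: 390 - 4q_M - (q_Y) = 0.
So q_Y = (421 - q_M)/3 and q_M = (390 - q_Y)/4.
Substituting one into the other gives q_Y = 1294/11 and q_M = 749/11.
Total output Q = 185.7273, so price P = 448 - 185.7273 = 262.2727.

262.27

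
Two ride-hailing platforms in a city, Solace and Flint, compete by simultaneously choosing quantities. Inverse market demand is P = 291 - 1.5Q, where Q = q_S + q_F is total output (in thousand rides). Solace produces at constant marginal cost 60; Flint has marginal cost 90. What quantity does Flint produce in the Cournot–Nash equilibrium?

Solace's profit: π_S = (291 - 1.5Q)q_S - (60q_S). Setting ∂π_S/∂q_S = 0: 231 - 3q_S - (3/2)(q_F) = 0.
Flint's first-order condition: 201 - 3q_F - (3/2)(q_S) = 0.
Rearranging gives the reaction functions q_S = (231 - (3/2)q_F)/3 and q_F = (201 - (3/2)q_S)/3.
Substituting one into the other gives q_S = 58 and q_F = 38.

38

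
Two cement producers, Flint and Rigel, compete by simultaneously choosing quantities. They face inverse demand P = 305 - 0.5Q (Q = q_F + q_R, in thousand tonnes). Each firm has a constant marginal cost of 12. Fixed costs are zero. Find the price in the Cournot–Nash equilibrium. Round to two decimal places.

A representative firm's profit is π_i = q_i(305 - 0.5Q) - 12q_i.
First-order condition (treating rivals' output as given): 293 - q_i - (1/2)q_j = 0.
By symmetry each firm produces the same amount; substituting q_j = q_i yields q_i = 293/(3/2) = 586/3.
Total output Q = 1172/3, so price P = 305 - (1/2)·(1172/3) = 329/3.

109.67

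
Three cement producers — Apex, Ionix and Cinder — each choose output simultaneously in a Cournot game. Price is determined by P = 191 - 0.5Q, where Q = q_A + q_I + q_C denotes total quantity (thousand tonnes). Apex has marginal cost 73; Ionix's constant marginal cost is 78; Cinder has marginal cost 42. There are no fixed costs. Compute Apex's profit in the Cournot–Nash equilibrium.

1058

Apex's profit: π_A = (191 - 0.5Q)q_A - (73q_A). Setting ∂π_A/∂q_A = 0: 118 - q_A - (1/2)(q_I + q_C) = 0.
Ionix's first-order condition: 113 - q_I - (1/2)(q_A + q_C) = 0.
Cinder's first-order condition: 149 - q_C - (1/2)(q_A + q_I) = 0.
Summing all 3 equations gives 380 − 2Q = 0, hence Q = 190.
Back-substituting: q_A = (118 − 95)/(1/2) = 46, q_I = (113 − 95)/(1/2) = 36, q_C = (149 − 95)/(1/2) = 108.
Price P = 191 - (1/2)·190 = 96.
Apex's profit: (96 - 73)·46 = 1058.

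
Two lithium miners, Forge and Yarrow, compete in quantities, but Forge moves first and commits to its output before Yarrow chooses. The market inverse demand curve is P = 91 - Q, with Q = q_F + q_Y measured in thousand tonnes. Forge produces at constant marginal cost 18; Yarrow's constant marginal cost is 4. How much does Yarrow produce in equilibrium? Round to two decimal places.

The follower Yarrow best-responds to any q_F: π_Y = (91 - Q)q_Y - 4q_Y.
∂π_Y/∂q_Y = 87 - q_F - 2q_Y = 0 gives the reaction function q_Y = (87 - q_F)/2.
The leader anticipates this reaction. Substituting into P = 91 - Q gives P = 95/2 - (1/2)q_F, so π_F = (95/2 - (1/2)q_F)q_F - 18q_F.
The leader's first-order condition 59/2 - q_F = 0 yields q_F = 59/2.
Then q_Y = (87 - 59/2)/2 = 115/4.

28.75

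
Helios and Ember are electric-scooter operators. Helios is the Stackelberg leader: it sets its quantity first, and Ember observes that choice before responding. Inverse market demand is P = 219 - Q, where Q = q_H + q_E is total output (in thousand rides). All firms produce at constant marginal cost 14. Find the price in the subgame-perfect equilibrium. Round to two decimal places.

The follower Ember best-responds to any q_H: π_E = (219 - Q)q_E - 14q_E.
∂π_E/∂q_E = 205 - q_H - 2q_E = 0 gives the reaction function q_E = (205 - q_H)/2.
Helios substitutes q_E(q_H) into its own profit: π_H = q_H(219 - q_H - (205 - q_H)/2) - 14q_H = (233/2 - (1/2)q_H)q_H - 14q_H.
The leader's first-order condition 205/2 - q_H = 0 yields q_H = 205/2.
Then q_E = (205 - 205/2)/2 = 205/4.
Total output Q = 615/4, so price P = 219 - 615/4 = 261/4.

65.25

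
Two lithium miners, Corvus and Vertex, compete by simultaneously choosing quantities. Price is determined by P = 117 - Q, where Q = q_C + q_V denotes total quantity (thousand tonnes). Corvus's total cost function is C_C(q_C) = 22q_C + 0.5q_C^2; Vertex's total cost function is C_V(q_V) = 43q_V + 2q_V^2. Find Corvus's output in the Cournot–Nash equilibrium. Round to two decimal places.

29.18

Corvus's profit: π_C = (117 - Q)q_C - (22q_C + (1/2)q_C²). Setting ∂π_C/∂q_C = 0: 95 - 3q_C - (q_V) = 0.
Vertex's profit: π_V = (117 - Q)q_V - (43q_V + 2q_V²). Setting ∂π_V/∂q_V = 0: 74 - 6q_V - (q_C) = 0.
Rearranging gives the reaction functions q_C = (95 - q_V)/3 and q_V = (74 - q_C)/6.
Solving the pair: q_C = 496/17, q_V = 127/17.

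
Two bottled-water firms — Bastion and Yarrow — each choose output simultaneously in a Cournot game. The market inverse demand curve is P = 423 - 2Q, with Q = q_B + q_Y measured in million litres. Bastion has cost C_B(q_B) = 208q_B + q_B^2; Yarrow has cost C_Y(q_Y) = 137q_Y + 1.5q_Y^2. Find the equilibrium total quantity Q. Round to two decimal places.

Bastion's profit: π_B = (423 - 2Q)q_B - (208q_B + q_B²). Setting ∂π_B/∂q_B = 0: 215 - 6q_B - 2(q_Y) = 0.
Yarrow's profit: π_Y = (423 - 2Q)q_Y - (137q_Y + (3/2)q_Y²). Setting ∂π_Y/∂q_Y = 0: 286 - 7q_Y - 2(q_B) = 0.
Rearranging gives the reaction functions q_B = (215 - 2q_Y)/6 and q_Y = (286 - 2q_B)/7.
Solving the pair: q_B = 933/38, q_Y = 643/19.
Total output Q = 933/38 + 643/19 = 58.3947.

58.39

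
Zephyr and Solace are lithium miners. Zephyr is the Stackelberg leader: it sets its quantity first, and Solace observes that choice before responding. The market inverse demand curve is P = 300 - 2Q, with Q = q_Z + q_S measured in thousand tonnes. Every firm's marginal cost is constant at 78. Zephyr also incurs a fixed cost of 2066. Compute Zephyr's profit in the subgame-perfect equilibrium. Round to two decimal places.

1014.25

Solve by backward induction. Given q_Z, the follower Solace maximises π_S = (300 - 2q_Z - 2q_S)q_S - 78q_S.
∂π_S/∂q_S = 222 - 2q_Z - 4q_S = 0 gives the reaction function q_S = (222 - 2q_Z)/4.
Zephyr substitutes q_S(q_Z) into its own profit: π_Z = q_Z(300 - 2q_Z - (222 - 2q_Z)/2) - 78q_Z = (189 - q_Z)q_Z - 78q_Z.
Leader FOC: 111 - 2q_Z = 0, so q_Z = 111/2.
Then q_S = (222 - 2·(111/2))/4 = 111/4.
Price P = 300 - 2·(333/4) = 267/2.
Zephyr's profit: (267/2 - 78)·(111/2) - 2066 = 1014.2500.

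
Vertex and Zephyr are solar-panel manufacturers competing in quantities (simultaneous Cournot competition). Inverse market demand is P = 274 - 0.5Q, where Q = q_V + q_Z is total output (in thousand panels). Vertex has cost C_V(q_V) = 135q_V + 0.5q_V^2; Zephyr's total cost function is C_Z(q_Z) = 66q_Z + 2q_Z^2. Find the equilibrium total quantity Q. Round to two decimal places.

Vertex's profit: π_V = (274 - 0.5Q)q_V - (135q_V + (1/2)q_V²). Setting ∂π_V/∂q_V = 0: 139 - 2q_V - (1/2)(q_Z) = 0.
Zephyr's first-order condition: 208 - 5q_Z - (1/2)(q_V) = 0.
Best responses: q_V = (139 - (1/2)q_Z)/2, q_Z = (208 - (1/2)q_V)/5.
Solving the pair: q_V = 788/13, q_Z = 462/13.
Total output Q = 788/13 + 462/13 = 1250/13.

96.15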